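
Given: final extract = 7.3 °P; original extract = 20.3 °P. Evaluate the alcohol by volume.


SG = 259/(259 − P);  ABV = (OG − FG)·131.25
OG = 259/(259 − 20.3) = 1.0850
FG = 259/(259 − 7.3) = 1.0290
ABV = (1.0850 − 1.0290)·131.25

7.3554 % ABV


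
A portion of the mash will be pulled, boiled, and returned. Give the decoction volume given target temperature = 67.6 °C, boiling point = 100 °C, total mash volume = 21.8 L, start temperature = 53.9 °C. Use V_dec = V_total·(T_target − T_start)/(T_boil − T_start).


V_dec = 21.8·(67.6 − 53.9)/(100 − 53.9)

6.4785 L


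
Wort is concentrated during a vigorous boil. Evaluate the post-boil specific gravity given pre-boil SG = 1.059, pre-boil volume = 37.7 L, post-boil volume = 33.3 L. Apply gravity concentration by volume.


SG_post = 1 + (SG_pre − 1)·V_pre/V_post
pts_pre = (1.059 − 1)·1000 = 59.0000
pts_post = 59.0000·37.7/33.3 = 66.7958
SG_post = 1 + 66.7958/1000

1.0668


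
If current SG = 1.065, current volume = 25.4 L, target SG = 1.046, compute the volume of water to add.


V_water = V·((SG_curr − 1)/(SG_target − 1) − 1)
V_water = 25.4·((1.065 − 1)/(1.046 − 1) − 1)

10.4913 L


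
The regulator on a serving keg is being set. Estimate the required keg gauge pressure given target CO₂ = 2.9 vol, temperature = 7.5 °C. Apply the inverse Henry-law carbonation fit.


psi = vols/(0.01821 + 0.09011·e^(−0.04·T)) − 14.695
psi = 2.9/(0.01821 + 0.09011·e^(−0.04·7.5)) − 14.695

19.4366 psi


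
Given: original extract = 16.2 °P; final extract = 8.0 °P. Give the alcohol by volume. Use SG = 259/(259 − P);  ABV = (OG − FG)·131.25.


OG = 259/(259 − 16.2) = 1.0667
FG = 259/(259 − 8.0) = 1.0319
ABV = (1.0667 − 1.0319)·131.25

4.5739 % ABV


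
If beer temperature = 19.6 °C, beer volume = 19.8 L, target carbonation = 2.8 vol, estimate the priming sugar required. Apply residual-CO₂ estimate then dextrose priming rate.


residual = 14.695·(0.01821 + 0.09011·e^(−0.04·T));  sugar = (target − residual)·4.0·V
residual = 14.695·(0.01821 + 0.09011·e^(−0.04·19.6)) = 0.8722
sugar = (2.8 − 0.8722)·4.0·19.8

152.6835 g


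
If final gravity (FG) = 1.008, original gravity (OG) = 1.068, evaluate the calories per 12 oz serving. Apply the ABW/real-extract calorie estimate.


ABW = (OG−FG)·131.25·0.79/FG;  °P = 259 − 259/SG (for OG→OE and FG→AE);  RE = 0.1808·OE + 0.8192·AE;  Cal = (6.9·ABW + 4·(RE−0.1))·FG·3.55
ABW = (1.068 − 1.008)·131.25·0.79/1.008 = 6.1719
OE = 259 − 259/1.068 = 16.4906 °P
AE = 259 − 259/1.008 = 2.0556 °P
RE = 0.1808·16.4906 + 0.8192·2.0556 = 4.6654 °P
Cal = (6.9·6.1719 + 4·(4.6654−0.1))·1.008·3.55

217.7371 kcal


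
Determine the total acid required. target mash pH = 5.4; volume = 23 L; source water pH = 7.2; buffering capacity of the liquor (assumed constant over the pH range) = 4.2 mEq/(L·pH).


acid = buffering capacity · (pH_source − pH_target) · V
acid = 4.2 · (7.2 − 5.4) · 23

173.8800 mEq


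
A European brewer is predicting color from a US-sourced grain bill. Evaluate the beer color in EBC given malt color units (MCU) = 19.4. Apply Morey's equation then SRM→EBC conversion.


SRM = 1.4922·MCU^0.6859;  EBC = SRM·1.97
SRM = 1.4922·19.4^0.6859 = 11.4059
EBC = 11.4059·1.97

22.4697 EBC


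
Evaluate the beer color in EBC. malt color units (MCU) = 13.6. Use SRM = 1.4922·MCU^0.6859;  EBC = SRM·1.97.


SRM = 1.4922·13.6^0.6859 = 8.9397
EBC = 8.9397·1.97

17.6111 EBC


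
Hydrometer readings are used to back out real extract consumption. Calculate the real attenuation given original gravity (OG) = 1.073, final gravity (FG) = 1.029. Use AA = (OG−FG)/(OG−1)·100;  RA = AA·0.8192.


AA = (1.073 − 1.029)/(1.073 − 1)·100 = 60.2740
RA = 60.2740·0.8192

49.3764 %


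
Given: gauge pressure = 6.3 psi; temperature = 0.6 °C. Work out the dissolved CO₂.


vols = (P + 14.695)·(0.01821 + 0.09011·e^(−0.04·T))
vols = (6.3 + 14.695)·(0.01821 + 0.09011·e^(−0.04·0.6))

2.2293 volumes


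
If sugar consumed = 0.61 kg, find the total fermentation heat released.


Q = m_sugar · 590 kJ/kg
Q = 0.61 · 590

359.9000 kJ


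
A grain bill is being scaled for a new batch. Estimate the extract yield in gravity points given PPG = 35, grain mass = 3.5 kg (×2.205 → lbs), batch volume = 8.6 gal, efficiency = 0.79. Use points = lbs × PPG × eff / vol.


lbs = 3.5 × 2.205 = 7.7175
points = 7.7175 × 35 × 0.79 / 8.6

24.8127 points


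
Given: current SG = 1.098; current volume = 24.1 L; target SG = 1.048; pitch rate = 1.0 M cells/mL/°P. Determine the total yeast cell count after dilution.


V_w = V·((SG_c−1)/(SG_t−1)−1);  °P = 259 − 259/SG_t;  cells = rate·(V+V_w)·°P
V_w = 24.1·((1.098−1)/(1.048−1)−1) = 25.1042
V_final = 24.1 + 25.1042 = 49.2042
°P = 259 − 259/1.048 = 11.8626
cells = 1.0·49.2042·11.8626

583.6891 billion cells


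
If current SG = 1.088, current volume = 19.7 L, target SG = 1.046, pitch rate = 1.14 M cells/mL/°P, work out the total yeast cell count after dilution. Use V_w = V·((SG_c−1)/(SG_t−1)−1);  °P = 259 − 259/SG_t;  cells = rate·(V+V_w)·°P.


V_w = 19.7·((1.088−1)/(1.046−1)−1) = 17.9870
V_final = 19.7 + 17.9870 = 37.6870
°P = 259 − 259/1.046 = 11.3901
cells = 1.14·37.6870·11.3901

489.3525 billion cells


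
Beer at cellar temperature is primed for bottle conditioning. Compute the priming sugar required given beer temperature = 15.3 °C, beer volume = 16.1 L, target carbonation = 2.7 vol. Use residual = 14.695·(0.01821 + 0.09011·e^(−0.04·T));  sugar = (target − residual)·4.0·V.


residual = 14.695·(0.01821 + 0.09011·e^(−0.04·15.3)) = 0.9856
sugar = (2.7 − 0.9856)·4.0·16.1

110.4044 g


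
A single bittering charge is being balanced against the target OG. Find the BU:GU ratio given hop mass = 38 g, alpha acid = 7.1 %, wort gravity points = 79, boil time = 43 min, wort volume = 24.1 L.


U = 1.65·0.000125^(GP/1000)·(1−e^(−0.04t))/4.15;  IBU = (α/100)·m·U·1000/V;  BU:GU = IBU/GP
U = 1.65·0.000125^(79/1000)·(1−e^(−0.04·43))/4.15 = 0.1605
IBU = (7.1/100)·38·0.1605·1000/24.1 = 17.9649
BU:GU = 17.9649/79

0.2274


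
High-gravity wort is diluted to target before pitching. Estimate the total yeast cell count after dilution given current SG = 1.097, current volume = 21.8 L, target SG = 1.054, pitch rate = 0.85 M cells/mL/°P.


V_w = V·((SG_c−1)/(SG_t−1)−1);  °P = 259 − 259/SG_t;  cells = rate·(V+V_w)·°P
V_w = 21.8·((1.097−1)/(1.054−1)−1) = 17.3593
V_final = 21.8 + 17.3593 = 39.1593
°P = 259 − 259/1.054 = 13.2694
cells = 0.85·39.1593·13.2694

441.6785 billion cells


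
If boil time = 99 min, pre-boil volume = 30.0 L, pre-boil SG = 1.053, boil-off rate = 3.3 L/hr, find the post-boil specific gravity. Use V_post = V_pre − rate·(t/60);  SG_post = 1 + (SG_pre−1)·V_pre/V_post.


V_post = 30.0 − 3.3·(99/60) = 24.5550
SG_post = 1 + (1.053 − 1)·30.0/24.5550

1.0648


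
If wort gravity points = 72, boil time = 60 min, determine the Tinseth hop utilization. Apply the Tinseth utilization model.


U = 1.65·0.000125^(GP/1000) · (1 − e^(−0.04·t))/4.15
bigness = 1.65·0.000125^(72/1000) = 0.8639
boil_factor = (1 − e^(−0.04·60))/4.15 = 0.2191
U = 0.8639 · 0.2191

0.1893


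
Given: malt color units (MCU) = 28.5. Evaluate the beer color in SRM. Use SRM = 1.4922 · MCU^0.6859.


SRM = 1.4922 · 28.5^0.6859

14.8493 SRM


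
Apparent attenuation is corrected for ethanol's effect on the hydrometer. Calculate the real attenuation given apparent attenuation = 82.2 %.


RA = AA · 0.8192
RA = 82.2 · 0.8192

67.3382 %


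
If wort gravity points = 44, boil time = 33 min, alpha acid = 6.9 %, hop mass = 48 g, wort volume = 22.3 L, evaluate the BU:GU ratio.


U = 1.65·0.000125^(GP/1000)·(1−e^(−0.04t))/4.15;  IBU = (α/100)·m·U·1000/V;  BU:GU = IBU/GP
U = 1.65·0.000125^(44/1000)·(1−e^(−0.04·33))/4.15 = 0.1962
IBU = (6.9/100)·48·0.1962·1000/22.3 = 29.1413
BU:GU = 29.1413/44

0.6623


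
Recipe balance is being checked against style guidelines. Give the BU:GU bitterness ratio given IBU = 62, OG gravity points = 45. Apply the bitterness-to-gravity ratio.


BU:GU = IBU / OG_points
BU:GU = 62 / 45

1.3778


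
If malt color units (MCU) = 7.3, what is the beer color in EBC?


SRM = 1.4922·MCU^0.6859;  EBC = SRM·1.97
SRM = 1.4922·7.3^0.6859 = 5.8342
EBC = 5.8342·1.97

11.4933 EBC


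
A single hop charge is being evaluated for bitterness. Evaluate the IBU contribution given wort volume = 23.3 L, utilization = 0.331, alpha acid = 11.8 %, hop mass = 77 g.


IBU = (α/100)·mass·U·1000 / V
IBU = (11.8/100)·77·0.331·1000 / 23.3

129.0758 IBU


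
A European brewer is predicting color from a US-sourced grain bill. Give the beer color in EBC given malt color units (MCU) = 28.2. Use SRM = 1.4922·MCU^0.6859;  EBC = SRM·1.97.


SRM = 1.4922·28.2^0.6859 = 14.7419
EBC = 14.7419·1.97

29.0415 EBC


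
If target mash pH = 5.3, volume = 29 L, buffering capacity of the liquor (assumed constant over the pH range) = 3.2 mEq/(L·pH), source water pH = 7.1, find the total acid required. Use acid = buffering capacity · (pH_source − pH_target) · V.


acid = 3.2 · (7.1 − 5.3) · 29

167.0400 mEq


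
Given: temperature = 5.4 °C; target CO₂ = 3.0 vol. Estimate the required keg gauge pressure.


psi = vols/(0.01821 + 0.09011·e^(−0.04·T)) − 14.695
psi = 3.0/(0.01821 + 0.09011·e^(−0.04·5.4)) − 14.695

18.3393 psi


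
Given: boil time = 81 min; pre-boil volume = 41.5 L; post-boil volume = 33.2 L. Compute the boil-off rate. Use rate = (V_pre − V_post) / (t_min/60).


rate = (41.5 − 33.2) / (81/60)

6.1481 L/hr


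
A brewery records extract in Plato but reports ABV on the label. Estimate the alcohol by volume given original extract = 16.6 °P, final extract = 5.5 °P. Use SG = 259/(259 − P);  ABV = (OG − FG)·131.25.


OG = 259/(259 − 16.6) = 1.0685
FG = 259/(259 − 5.5) = 1.0217
ABV = (1.0685 − 1.0217)·131.25

6.1406 % ABV


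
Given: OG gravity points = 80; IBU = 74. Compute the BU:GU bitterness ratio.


BU:GU = IBU / OG_points
BU:GU = 74 / 80

0.9250


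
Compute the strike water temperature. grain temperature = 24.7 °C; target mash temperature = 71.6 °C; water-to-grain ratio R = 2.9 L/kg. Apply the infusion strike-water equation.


T_strike = (0.41/R)·(T_mash − T_grain) + T_mash
T_strike = (0.41/2.9)·(71.6 − 24.7) + 71.6

78.2307 °C


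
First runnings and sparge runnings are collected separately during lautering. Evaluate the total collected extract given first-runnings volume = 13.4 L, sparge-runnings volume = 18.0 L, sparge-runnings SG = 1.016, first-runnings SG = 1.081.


total = Σ (SG_i − 1)·1000·V_i
first = (1.081 − 1)·1000·13.4 = 1085.4000
sparge = (1.016 − 1)·1000·18.0 = 288.0000
total = 1085.4000 + 288.0000

1373.4000 gravity·L


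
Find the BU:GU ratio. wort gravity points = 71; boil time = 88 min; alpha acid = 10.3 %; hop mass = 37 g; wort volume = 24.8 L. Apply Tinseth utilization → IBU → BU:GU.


U = 1.65·0.000125^(GP/1000)·(1−e^(−0.04t))/4.15;  IBU = (α/100)·m·U·1000/V;  BU:GU = IBU/GP
U = 1.65·0.000125^(71/1000)·(1−e^(−0.04·88))/4.15 = 0.2038
IBU = (10.3/100)·37·0.2038·1000/24.8 = 31.3224
BU:GU = 31.3224/71

0.4412


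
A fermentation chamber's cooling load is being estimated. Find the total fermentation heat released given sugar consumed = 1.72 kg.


Q = m_sugar · 590 kJ/kg
Q = 1.72 · 590

1014.8000 kJ


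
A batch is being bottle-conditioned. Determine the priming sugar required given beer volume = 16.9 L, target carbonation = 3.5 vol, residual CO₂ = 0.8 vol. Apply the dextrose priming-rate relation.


sugar = (target − residual)·4.0·V
sugar = (3.5 − 0.8)·4.0·16.9

182.5200 g


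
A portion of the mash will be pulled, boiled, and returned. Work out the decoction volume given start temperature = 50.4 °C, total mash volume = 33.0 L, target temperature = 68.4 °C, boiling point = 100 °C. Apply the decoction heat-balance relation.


V_dec = V_total·(T_target − T_start)/(T_boil − T_start)
V_dec = 33.0·(68.4 − 50.4)/(100 − 50.4)

11.9758 L


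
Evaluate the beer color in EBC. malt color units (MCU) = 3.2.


SRM = 1.4922·MCU^0.6859;  EBC = SRM·1.97
SRM = 1.4922·3.2^0.6859 = 3.3137
EBC = 3.3137·1.97

6.5279 EBC


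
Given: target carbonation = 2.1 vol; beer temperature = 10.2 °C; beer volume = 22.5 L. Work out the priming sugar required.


residual = 14.695·(0.01821 + 0.09011·e^(−0.04·T));  sugar = (target − residual)·4.0·V
residual = 14.695·(0.01821 + 0.09011·e^(−0.04·10.2)) = 1.1481
sugar = (2.1 − 1.1481)·4.0·22.5

85.6675 g


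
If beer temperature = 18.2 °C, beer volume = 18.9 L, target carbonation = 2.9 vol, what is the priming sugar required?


residual = 14.695·(0.01821 + 0.09011·e^(−0.04·T));  sugar = (target − residual)·4.0·V
residual = 14.695·(0.01821 + 0.09011·e^(−0.04·18.2)) = 0.9070
sugar = (2.9 − 0.9070)·4.0·18.9

150.6707 g


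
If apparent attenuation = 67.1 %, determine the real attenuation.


RA = AA · 0.8192
RA = 67.1 · 0.8192

54.9683 %


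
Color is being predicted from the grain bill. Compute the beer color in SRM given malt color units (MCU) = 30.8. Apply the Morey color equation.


SRM = 1.4922 · MCU^0.6859
SRM = 1.4922 · 30.8^0.6859

15.6612 SRM


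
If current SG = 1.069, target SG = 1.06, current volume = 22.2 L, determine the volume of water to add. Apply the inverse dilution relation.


V_water = V·((SG_curr − 1)/(SG_target − 1) − 1)
V_water = 22.2·((1.069 − 1)/(1.06 − 1) − 1)

3.3300 L


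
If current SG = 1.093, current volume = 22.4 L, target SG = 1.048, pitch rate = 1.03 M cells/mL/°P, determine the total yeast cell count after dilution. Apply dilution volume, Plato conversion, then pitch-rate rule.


V_w = V·((SG_c−1)/(SG_t−1)−1);  °P = 259 − 259/SG_t;  cells = rate·(V+V_w)·°P
V_w = 22.4·((1.093−1)/(1.048−1)−1) = 21.0000
V_final = 22.4 + 21.0000 = 43.4000
°P = 259 − 259/1.048 = 11.8626
cells = 1.03·43.4000·11.8626

530.2817 billion cells


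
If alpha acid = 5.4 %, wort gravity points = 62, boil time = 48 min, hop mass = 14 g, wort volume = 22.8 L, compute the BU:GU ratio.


U = 1.65·0.000125^(GP/1000)·(1−e^(−0.04t))/4.15;  IBU = (α/100)·m·U·1000/V;  BU:GU = IBU/GP
U = 1.65·0.000125^(62/1000)·(1−e^(−0.04·48))/4.15 = 0.1944
IBU = (5.4/100)·14·0.1944·1000/22.8 = 6.4444
BU:GU = 6.4444/62

0.1039


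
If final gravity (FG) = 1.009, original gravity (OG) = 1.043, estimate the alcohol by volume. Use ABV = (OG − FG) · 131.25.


ABV = (1.043 − 1.009) · 131.25

4.4625 % ABV


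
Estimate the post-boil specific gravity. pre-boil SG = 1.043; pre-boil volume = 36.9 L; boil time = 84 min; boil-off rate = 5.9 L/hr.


V_post = V_pre − rate·(t/60);  SG_post = 1 + (SG_pre−1)·V_pre/V_post
V_post = 36.9 − 5.9·(84/60) = 28.6400
SG_post = 1 + (1.043 − 1)·36.9/28.6400

1.0554


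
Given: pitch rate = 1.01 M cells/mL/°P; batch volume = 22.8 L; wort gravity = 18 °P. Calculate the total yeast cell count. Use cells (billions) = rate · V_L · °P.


cells = 1.01 · 22.8 · 18

414.5040 billion cells


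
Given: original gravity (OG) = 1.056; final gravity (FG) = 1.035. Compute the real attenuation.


AA = (OG−FG)/(OG−1)·100;  RA = AA·0.8192
AA = (1.056 − 1.035)/(1.056 − 1)·100 = 37.5000
RA = 37.5000·0.8192

30.7200 %


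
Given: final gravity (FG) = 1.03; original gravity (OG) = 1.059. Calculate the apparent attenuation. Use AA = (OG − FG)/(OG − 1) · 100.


AA = (1.059 − 1.03)/(1.059 − 1) · 100

49.1525 %


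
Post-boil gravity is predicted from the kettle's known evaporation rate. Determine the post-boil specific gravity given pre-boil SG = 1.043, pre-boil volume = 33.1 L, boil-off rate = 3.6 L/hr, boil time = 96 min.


V_post = V_pre − rate·(t/60);  SG_post = 1 + (SG_pre−1)·V_pre/V_post
V_post = 33.1 − 3.6·(96/60) = 27.3400
SG_post = 1 + (1.043 − 1)·33.1/27.3400

1.0521


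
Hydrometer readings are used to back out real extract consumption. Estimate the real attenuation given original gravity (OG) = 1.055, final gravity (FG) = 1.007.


AA = (OG−FG)/(OG−1)·100;  RA = AA·0.8192
AA = (1.055 − 1.007)/(1.055 − 1)·100 = 87.2727
RA = 87.2727·0.8192

71.4938 %


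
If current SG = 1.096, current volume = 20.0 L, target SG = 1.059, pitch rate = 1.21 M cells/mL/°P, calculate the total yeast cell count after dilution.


V_w = V·((SG_c−1)/(SG_t−1)−1);  °P = 259 − 259/SG_t;  cells = rate·(V+V_w)·°P
V_w = 20.0·((1.096−1)/(1.059−1)−1) = 12.5424
V_final = 20.0 + 12.5424 = 32.5424
°P = 259 − 259/1.059 = 14.4297
cells = 1.21·32.5424·14.4297

568.1858 billion cells


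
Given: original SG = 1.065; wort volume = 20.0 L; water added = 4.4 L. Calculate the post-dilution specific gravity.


SG_new = 1 + (SG_old − 1)·V_old/(V_old + V_water)
pts = (1.065 − 1)·1000·20.0/(20.0 + 4.4) = 53.2787
SG_new = 1 + 53.2787/1000

1.0533


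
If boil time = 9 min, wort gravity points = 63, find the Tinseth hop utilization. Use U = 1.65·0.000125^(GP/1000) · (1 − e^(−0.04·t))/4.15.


bigness = 1.65·0.000125^(63/1000) = 0.9367
boil_factor = (1 − e^(−0.04·9))/4.15 = 0.0728
U = 0.9367 · 0.0728

0.0682


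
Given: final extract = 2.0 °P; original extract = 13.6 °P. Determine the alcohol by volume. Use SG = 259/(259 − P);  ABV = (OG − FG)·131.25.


OG = 259/(259 − 13.6) = 1.0554
FG = 259/(259 − 2.0) = 1.0078
ABV = (1.0554 − 1.0078)·131.25

6.2524 % ABV


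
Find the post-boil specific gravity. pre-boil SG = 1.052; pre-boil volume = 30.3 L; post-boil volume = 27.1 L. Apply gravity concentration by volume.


SG_post = 1 + (SG_pre − 1)·V_pre/V_post
pts_pre = (1.052 − 1)·1000 = 52.0000
pts_post = 52.0000·30.3/27.1 = 58.1402
SG_post = 1 + 58.1402/1000

1.0581


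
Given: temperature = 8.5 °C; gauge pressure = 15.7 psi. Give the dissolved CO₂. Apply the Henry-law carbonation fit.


vols = (P + 14.695)·(0.01821 + 0.09011·e^(−0.04·T))
vols = (15.7 + 14.695)·(0.01821 + 0.09011·e^(−0.04·8.5))

2.5030 volumes


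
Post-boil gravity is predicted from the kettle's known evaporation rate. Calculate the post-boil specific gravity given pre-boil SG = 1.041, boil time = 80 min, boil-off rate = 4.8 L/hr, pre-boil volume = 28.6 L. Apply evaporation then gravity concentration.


V_post = V_pre − rate·(t/60);  SG_post = 1 + (SG_pre−1)·V_pre/V_post
V_post = 28.6 − 4.8·(80/60) = 22.2000
SG_post = 1 + (1.041 − 1)·28.6/22.2000

1.0528


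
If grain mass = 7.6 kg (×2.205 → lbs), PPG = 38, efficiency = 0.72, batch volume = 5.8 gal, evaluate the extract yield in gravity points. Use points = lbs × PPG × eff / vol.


lbs = 7.6 × 2.205 = 16.7580
points = 16.7580 × 38 × 0.72 / 5.8

79.0515 points


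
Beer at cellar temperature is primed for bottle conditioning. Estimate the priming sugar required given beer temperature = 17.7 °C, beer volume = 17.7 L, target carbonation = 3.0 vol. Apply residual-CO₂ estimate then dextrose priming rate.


residual = 14.695·(0.01821 + 0.09011·e^(−0.04·T));  sugar = (target − residual)·4.0·V
residual = 14.695·(0.01821 + 0.09011·e^(−0.04·17.7)) = 0.9199
sugar = (3.0 − 0.9199)·4.0·17.7

147.2698 g


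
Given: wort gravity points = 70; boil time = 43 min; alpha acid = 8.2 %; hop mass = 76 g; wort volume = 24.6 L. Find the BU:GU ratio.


U = 1.65·0.000125^(GP/1000)·(1−e^(−0.04t))/4.15;  IBU = (α/100)·m·U·1000/V;  BU:GU = IBU/GP
U = 1.65·0.000125^(70/1000)·(1−e^(−0.04·43))/4.15 = 0.1740
IBU = (8.2/100)·76·0.1740·1000/24.6 = 44.0778
BU:GU = 44.0778/70

0.6297


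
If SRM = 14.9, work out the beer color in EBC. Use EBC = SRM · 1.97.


EBC = 14.9 · 1.97

29.3530 EBC


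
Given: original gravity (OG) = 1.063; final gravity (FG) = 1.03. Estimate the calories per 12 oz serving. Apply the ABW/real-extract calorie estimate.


ABW = (OG−FG)·131.25·0.79/FG;  °P = 259 − 259/SG (for OG→OE and FG→AE);  RE = 0.1808·OE + 0.8192·AE;  Cal = (6.9·ABW + 4·(RE−0.1))·FG·3.55
ABW = (1.063 − 1.03)·131.25·0.79/1.03 = 3.3220
OE = 259 − 259/1.063 = 15.3500 °P
AE = 259 − 259/1.03 = 7.5437 °P
RE = 0.1808·15.3500 + 0.8192·7.5437 = 8.9551 °P
Cal = (6.9·3.3220 + 4·(8.9551−0.1))·1.03·3.55

213.3284 kcal


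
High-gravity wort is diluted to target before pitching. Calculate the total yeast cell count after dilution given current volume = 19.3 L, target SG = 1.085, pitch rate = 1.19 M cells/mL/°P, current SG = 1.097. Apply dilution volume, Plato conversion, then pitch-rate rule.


V_w = V·((SG_c−1)/(SG_t−1)−1);  °P = 259 − 259/SG_t;  cells = rate·(V+V_w)·°P
V_w = 19.3·((1.097−1)/(1.085−1)−1) = 2.7247
V_final = 19.3 + 2.7247 = 22.0247
°P = 259 − 259/1.085 = 20.2903
cells = 1.19·22.0247·20.2903

531.7972 billion cells


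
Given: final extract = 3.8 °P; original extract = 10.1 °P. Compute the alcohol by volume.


SG = 259/(259 − P);  ABV = (OG − FG)·131.25
OG = 259/(259 − 10.1) = 1.0406
FG = 259/(259 − 3.8) = 1.0149
ABV = (1.0406 − 1.0149)·131.25

3.3716 % ABV


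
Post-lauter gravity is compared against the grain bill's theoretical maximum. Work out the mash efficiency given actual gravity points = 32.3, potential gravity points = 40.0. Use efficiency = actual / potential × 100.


efficiency = 32.3 / 40.0 × 100

80.7500 %


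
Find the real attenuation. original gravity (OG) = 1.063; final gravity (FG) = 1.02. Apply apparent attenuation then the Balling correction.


AA = (OG−FG)/(OG−1)·100;  RA = AA·0.8192
AA = (1.063 − 1.02)/(1.063 − 1)·100 = 68.2540
RA = 68.2540·0.8192

55.9137 %


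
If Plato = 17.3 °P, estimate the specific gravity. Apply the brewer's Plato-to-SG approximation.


SG = 259/(259 − P)
SG = 259/(259 − 17.3)

1.0716


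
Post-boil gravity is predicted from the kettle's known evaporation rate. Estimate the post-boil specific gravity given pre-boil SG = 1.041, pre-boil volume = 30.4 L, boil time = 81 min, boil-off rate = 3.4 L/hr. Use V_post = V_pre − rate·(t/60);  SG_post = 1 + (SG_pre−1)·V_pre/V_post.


V_post = 30.4 − 3.4·(81/60) = 25.8100
SG_post = 1 + (1.041 − 1)·30.4/25.8100

1.0483


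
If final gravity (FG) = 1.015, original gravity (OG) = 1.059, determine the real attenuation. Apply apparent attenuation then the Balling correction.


AA = (OG−FG)/(OG−1)·100;  RA = AA·0.8192
AA = (1.059 − 1.015)/(1.059 − 1)·100 = 74.5763
RA = 74.5763·0.8192

61.0929 %


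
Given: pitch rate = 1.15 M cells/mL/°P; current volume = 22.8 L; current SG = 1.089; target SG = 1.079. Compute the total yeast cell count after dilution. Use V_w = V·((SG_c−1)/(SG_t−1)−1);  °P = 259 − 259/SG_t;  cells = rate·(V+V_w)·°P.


V_w = 22.8·((1.089−1)/(1.079−1)−1) = 2.8861
V_final = 22.8 + 2.8861 = 25.6861
°P = 259 − 259/1.079 = 18.9629
cells = 1.15·25.6861·18.9629

560.1457 billion cells


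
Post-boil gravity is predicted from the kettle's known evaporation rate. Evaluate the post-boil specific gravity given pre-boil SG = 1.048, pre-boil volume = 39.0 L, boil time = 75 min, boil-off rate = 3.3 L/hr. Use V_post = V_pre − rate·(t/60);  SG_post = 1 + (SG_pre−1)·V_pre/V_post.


V_post = 39.0 − 3.3·(75/60) = 34.8750
SG_post = 1 + (1.048 − 1)·39.0/34.8750

1.0537


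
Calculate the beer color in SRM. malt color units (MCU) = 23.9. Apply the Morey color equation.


SRM = 1.4922 · MCU^0.6859
SRM = 1.4922 · 23.9^0.6859

13.1604 SRM


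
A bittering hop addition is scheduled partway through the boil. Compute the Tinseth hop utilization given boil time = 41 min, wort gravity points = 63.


U = 1.65·0.000125^(GP/1000) · (1 − e^(−0.04·t))/4.15
bigness = 1.65·0.000125^(63/1000) = 0.9367
boil_factor = (1 − e^(−0.04·41))/4.15 = 0.1942
U = 0.9367 · 0.1942

0.1819


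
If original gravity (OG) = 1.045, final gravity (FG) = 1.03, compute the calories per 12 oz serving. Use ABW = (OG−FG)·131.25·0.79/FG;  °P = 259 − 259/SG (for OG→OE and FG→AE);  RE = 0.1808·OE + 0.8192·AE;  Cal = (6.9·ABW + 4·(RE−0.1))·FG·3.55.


ABW = (1.045 − 1.03)·131.25·0.79/1.03 = 1.5100
OE = 259 − 259/1.045 = 11.1531 °P
AE = 259 − 259/1.03 = 7.5437 °P
RE = 0.1808·11.1531 + 0.8192·7.5437 = 8.1963 °P
Cal = (6.9·1.5100 + 4·(8.1963−0.1))·1.03·3.55

156.5135 kcal


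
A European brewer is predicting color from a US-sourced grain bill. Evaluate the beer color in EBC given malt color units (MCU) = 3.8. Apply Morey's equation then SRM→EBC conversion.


SRM = 1.4922·MCU^0.6859;  EBC = SRM·1.97
SRM = 1.4922·3.8^0.6859 = 3.7282
EBC = 3.7282·1.97

7.3446 EBC


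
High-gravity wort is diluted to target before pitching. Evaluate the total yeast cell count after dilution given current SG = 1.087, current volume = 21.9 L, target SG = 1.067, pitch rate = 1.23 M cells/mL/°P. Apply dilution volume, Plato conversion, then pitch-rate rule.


V_w = V·((SG_c−1)/(SG_t−1)−1);  °P = 259 − 259/SG_t;  cells = rate·(V+V_w)·°P
V_w = 21.9·((1.087−1)/(1.067−1)−1) = 6.5373
V_final = 21.9 + 6.5373 = 28.4373
°P = 259 − 259/1.067 = 16.2634
cells = 1.23·28.4373·16.2634

568.8579 billion cells


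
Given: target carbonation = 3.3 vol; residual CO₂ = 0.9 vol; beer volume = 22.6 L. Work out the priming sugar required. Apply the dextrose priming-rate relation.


sugar = (target − residual)·4.0·V
sugar = (3.3 − 0.9)·4.0·22.6

216.9600 g


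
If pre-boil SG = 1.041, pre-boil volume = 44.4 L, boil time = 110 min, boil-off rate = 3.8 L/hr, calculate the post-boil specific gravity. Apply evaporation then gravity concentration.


V_post = V_pre − rate·(t/60);  SG_post = 1 + (SG_pre−1)·V_pre/V_post
V_post = 44.4 − 3.8·(110/60) = 37.4333
SG_post = 1 + (1.041 − 1)·44.4/37.4333

1.0486


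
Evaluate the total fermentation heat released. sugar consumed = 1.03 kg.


Q = m_sugar · 590 kJ/kg
Q = 1.03 · 590

607.7000 kJ


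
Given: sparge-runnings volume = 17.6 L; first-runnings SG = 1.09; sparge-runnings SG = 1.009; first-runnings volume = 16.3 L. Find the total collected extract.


total = Σ (SG_i − 1)·1000·V_i
first = (1.09 − 1)·1000·16.3 = 1467.0000
sparge = (1.009 − 1)·1000·17.6 = 158.4000
total = 1467.0000 + 158.4000

1625.4000 gravity·L


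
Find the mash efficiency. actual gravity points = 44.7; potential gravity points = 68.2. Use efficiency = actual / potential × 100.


efficiency = 44.7 / 68.2 × 100

65.5425 %


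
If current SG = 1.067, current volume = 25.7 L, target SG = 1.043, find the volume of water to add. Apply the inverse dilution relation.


V_water = V·((SG_curr − 1)/(SG_target − 1) − 1)
V_water = 25.7·((1.067 − 1)/(1.043 − 1) − 1)

14.3442 L


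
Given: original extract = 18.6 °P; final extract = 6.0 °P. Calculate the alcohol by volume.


SG = 259/(259 − P);  ABV = (OG − FG)·131.25
OG = 259/(259 − 18.6) = 1.0774
FG = 259/(259 − 6.0) = 1.0237
ABV = (1.0774 − 1.0237)·131.25

7.0423 % ABV


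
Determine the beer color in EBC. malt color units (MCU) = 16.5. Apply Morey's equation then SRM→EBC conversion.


SRM = 1.4922·MCU^0.6859;  EBC = SRM·1.97
SRM = 1.4922·16.5^0.6859 = 10.2070
EBC = 10.2070·1.97

20.1078 EBC


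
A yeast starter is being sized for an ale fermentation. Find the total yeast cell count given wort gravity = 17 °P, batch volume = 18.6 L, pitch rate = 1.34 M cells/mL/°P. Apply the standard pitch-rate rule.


cells (billions) = rate · V_L · °P
cells = 1.34 · 18.6 · 17

423.7080 billion cells


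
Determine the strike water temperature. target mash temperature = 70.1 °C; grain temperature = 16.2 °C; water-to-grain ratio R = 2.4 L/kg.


T_strike = (0.41/R)·(T_mash − T_grain) + T_mash
T_strike = (0.41/2.4)·(70.1 − 16.2) + 70.1

79.3079 °C


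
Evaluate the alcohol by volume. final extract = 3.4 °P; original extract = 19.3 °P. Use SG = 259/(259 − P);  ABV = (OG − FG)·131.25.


OG = 259/(259 − 19.3) = 1.0805
FG = 259/(259 − 3.4) = 1.0133
ABV = (1.0805 − 1.0133)·131.25

8.8220 % ABV


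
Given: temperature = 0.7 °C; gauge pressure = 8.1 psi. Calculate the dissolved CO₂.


vols = (P + 14.695)·(0.01821 + 0.09011·e^(−0.04·T))
vols = (8.1 + 14.695)·(0.01821 + 0.09011·e^(−0.04·0.7))

2.4124 volumes


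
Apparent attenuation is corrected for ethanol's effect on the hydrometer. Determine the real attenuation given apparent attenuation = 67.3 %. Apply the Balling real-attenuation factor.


RA = AA · 0.8192
RA = 67.3 · 0.8192

55.1322 %


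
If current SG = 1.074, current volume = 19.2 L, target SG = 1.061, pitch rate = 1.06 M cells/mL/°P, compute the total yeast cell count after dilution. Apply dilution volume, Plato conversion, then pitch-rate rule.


V_w = V·((SG_c−1)/(SG_t−1)−1);  °P = 259 − 259/SG_t;  cells = rate·(V+V_w)·°P
V_w = 19.2·((1.074−1)/(1.061−1)−1) = 4.0918
V_final = 19.2 + 4.0918 = 23.2918
°P = 259 − 259/1.061 = 14.8907
cells = 1.06·23.2918·14.8907

367.6404 billion cells


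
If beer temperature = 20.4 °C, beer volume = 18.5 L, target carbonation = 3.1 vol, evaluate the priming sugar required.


residual = 14.695·(0.01821 + 0.09011·e^(−0.04·T));  sugar = (target − residual)·4.0·V
residual = 14.695·(0.01821 + 0.09011·e^(−0.04·20.4)) = 0.8531
sugar = (3.1 − 0.8531)·4.0·18.5

166.2678 g


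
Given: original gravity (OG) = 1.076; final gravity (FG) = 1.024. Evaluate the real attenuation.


AA = (OG−FG)/(OG−1)·100;  RA = AA·0.8192
AA = (1.076 − 1.024)/(1.076 − 1)·100 = 68.4211
RA = 68.4211·0.8192

56.0505 %


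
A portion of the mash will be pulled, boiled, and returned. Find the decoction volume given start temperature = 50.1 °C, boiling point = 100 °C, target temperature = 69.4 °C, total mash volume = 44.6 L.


V_dec = V_total·(T_target − T_start)/(T_boil − T_start)
V_dec = 44.6·(69.4 − 50.1)/(100 − 50.1)

17.2501 L


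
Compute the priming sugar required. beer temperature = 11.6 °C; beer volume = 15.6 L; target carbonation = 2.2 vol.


residual = 14.695·(0.01821 + 0.09011·e^(−0.04·T));  sugar = (target − residual)·4.0·V
residual = 14.695·(0.01821 + 0.09011·e^(−0.04·11.6)) = 1.1002
sugar = (2.2 − 1.1002)·4.0·15.6

68.6285 g


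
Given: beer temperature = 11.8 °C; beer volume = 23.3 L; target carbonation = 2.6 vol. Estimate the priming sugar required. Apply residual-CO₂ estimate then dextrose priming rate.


residual = 14.695·(0.01821 + 0.09011·e^(−0.04·T));  sugar = (target − residual)·4.0·V
residual = 14.695·(0.01821 + 0.09011·e^(−0.04·11.8)) = 1.0935
sugar = (2.6 − 1.0935)·4.0·23.3

140.4012 g


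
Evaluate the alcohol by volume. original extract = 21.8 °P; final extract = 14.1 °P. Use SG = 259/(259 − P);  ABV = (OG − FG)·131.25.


OG = 259/(259 − 21.8) = 1.0919
FG = 259/(259 − 14.1) = 1.0576
ABV = (1.0919 − 1.0576)·131.25

4.5059 % ABV


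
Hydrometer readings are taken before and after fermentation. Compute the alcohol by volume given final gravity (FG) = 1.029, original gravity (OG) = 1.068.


ABV = (OG − FG) · 131.25
ABV = (1.068 − 1.029) · 131.25

5.1188 % ABV


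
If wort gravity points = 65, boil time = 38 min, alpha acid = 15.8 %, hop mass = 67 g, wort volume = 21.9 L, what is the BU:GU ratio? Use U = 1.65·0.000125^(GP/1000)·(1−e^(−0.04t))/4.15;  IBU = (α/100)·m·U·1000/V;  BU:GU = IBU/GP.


U = 1.65·0.000125^(65/1000)·(1−e^(−0.04·38))/4.15 = 0.1732
IBU = (15.8/100)·67·0.1732·1000/21.9 = 83.7209
BU:GU = 83.7209/65

1.2880


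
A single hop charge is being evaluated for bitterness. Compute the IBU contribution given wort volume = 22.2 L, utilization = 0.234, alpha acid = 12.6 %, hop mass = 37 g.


IBU = (α/100)·mass·U·1000 / V
IBU = (12.6/100)·37·0.234·1000 / 22.2

49.1400 IBU


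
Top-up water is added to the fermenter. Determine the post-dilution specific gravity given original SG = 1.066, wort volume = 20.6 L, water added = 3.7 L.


SG_new = 1 + (SG_old − 1)·V_old/(V_old + V_water)
pts = (1.066 − 1)·1000·20.6/(20.6 + 3.7) = 55.9506
SG_new = 1 + 55.9506/1000

1.0560


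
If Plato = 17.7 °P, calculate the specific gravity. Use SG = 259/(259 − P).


SG = 259/(259 − 17.7)

1.0734


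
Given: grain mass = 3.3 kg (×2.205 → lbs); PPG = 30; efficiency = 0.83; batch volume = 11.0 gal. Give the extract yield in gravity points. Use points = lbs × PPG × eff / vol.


lbs = 3.3 × 2.205 = 7.2765
points = 7.2765 × 30 × 0.83 / 11.0

16.4713 points


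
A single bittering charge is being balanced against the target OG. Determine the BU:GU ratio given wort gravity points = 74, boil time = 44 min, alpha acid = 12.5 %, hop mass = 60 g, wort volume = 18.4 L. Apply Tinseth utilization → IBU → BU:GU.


U = 1.65·0.000125^(GP/1000)·(1−e^(−0.04t))/4.15;  IBU = (α/100)·m·U·1000/V;  BU:GU = IBU/GP
U = 1.65·0.000125^(74/1000)·(1−e^(−0.04·44))/4.15 = 0.1693
IBU = (12.5/100)·60·0.1693·1000/18.4 = 69.0013
BU:GU = 69.0013/74

0.9325


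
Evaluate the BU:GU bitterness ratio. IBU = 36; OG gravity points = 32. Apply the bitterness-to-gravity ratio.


BU:GU = IBU / OG_points
BU:GU = 36 / 32

1.1250


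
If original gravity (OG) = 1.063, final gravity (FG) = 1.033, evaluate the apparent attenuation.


AA = (OG − FG)/(OG − 1) · 100
AA = (1.063 − 1.033)/(1.063 − 1) · 100

47.6190 %


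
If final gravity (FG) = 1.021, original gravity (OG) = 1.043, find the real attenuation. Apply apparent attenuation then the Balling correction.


AA = (OG−FG)/(OG−1)·100;  RA = AA·0.8192
AA = (1.043 − 1.021)/(1.043 − 1)·100 = 51.1628
RA = 51.1628·0.8192

41.9126 %


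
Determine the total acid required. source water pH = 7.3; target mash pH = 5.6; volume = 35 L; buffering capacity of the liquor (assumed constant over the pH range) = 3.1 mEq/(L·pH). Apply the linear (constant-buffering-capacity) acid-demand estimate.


acid = buffering capacity · (pH_source − pH_target) · V
acid = 3.1 · (7.3 − 5.6) · 35

184.4500 mEq


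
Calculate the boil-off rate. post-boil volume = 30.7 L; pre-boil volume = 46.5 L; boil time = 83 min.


rate = (V_pre − V_post) / (t_min/60)
rate = (46.5 − 30.7) / (83/60)

11.4217 L/hr


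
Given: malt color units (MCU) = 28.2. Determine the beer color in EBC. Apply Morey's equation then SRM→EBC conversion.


SRM = 1.4922·MCU^0.6859;  EBC = SRM·1.97
SRM = 1.4922·28.2^0.6859 = 14.7419
EBC = 14.7419·1.97

29.0415 EBC


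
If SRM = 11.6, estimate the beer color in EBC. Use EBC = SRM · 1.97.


EBC = 11.6 · 1.97

22.8520 EBC


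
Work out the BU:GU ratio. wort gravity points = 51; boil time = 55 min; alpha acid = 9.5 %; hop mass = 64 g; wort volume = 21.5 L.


U = 1.65·0.000125^(GP/1000)·(1−e^(−0.04t))/4.15;  IBU = (α/100)·m·U·1000/V;  BU:GU = IBU/GP
U = 1.65·0.000125^(51/1000)·(1−e^(−0.04·55))/4.15 = 0.2236
IBU = (9.5/100)·64·0.2236·1000/21.5 = 63.2181
BU:GU = 63.2181/51

1.2396


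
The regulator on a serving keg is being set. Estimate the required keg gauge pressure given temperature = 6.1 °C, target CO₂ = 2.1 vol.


psi = vols/(0.01821 + 0.09011·e^(−0.04·T)) − 14.695
psi = 2.1/(0.01821 + 0.09011·e^(−0.04·6.1)) − 14.695

8.9510 psi


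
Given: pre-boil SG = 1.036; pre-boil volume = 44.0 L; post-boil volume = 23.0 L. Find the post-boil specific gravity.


SG_post = 1 + (SG_pre − 1)·V_pre/V_post
pts_pre = (1.036 − 1)·1000 = 36.0000
pts_post = 36.0000·44.0/23.0 = 68.8696
SG_post = 1 + 68.8696/1000

1.0689


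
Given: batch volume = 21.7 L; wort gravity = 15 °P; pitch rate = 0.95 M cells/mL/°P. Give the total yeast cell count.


cells (billions) = rate · V_L · °P
cells = 0.95 · 21.7 · 15

309.2250 billion cells


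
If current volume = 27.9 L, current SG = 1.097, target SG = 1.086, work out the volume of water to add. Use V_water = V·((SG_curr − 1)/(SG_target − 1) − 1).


V_water = 27.9·((1.097 − 1)/(1.086 − 1) − 1)

3.5686 L


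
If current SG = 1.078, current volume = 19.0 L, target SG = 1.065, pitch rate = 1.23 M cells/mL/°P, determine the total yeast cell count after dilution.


V_w = V·((SG_c−1)/(SG_t−1)−1);  °P = 259 − 259/SG_t;  cells = rate·(V+V_w)·°P
V_w = 19.0·((1.078−1)/(1.065−1)−1) = 3.8000
V_final = 19.0 + 3.8000 = 22.8000
°P = 259 − 259/1.065 = 15.8075
cells = 1.23·22.8000·15.8075

443.3059 billion cells


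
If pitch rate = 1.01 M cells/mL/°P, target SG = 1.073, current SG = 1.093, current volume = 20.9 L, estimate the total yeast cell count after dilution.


V_w = V·((SG_c−1)/(SG_t−1)−1);  °P = 259 − 259/SG_t;  cells = rate·(V+V_w)·°P
V_w = 20.9·((1.093−1)/(1.073−1)−1) = 5.7260
V_final = 20.9 + 5.7260 = 26.6260
°P = 259 − 259/1.073 = 17.6207
cells = 1.01·26.6260·17.6207

473.8607 billion cells


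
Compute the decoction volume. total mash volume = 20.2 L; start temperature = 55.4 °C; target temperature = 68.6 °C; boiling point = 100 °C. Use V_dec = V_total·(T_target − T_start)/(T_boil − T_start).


V_dec = 20.2·(68.6 − 55.4)/(100 − 55.4)

5.9785 L


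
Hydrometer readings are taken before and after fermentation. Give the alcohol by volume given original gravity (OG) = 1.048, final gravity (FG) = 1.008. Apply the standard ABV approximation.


ABV = (OG − FG) · 131.25
ABV = (1.048 − 1.008) · 131.25

5.2500 % ABV


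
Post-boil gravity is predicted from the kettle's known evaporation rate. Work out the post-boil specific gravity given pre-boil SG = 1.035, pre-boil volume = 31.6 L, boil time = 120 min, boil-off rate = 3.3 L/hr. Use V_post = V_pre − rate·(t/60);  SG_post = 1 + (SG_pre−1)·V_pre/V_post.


V_post = 31.6 − 3.3·(120/60) = 25.0000
SG_post = 1 + (1.035 − 1)·31.6/25.0000

1.0442


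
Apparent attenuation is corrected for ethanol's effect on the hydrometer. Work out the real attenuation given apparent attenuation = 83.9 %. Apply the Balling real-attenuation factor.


RA = AA · 0.8192
RA = 83.9 · 0.8192

68.7309 %


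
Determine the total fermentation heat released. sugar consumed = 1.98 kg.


Q = m_sugar · 590 kJ/kg
Q = 1.98 · 590

1168.2000 kJ


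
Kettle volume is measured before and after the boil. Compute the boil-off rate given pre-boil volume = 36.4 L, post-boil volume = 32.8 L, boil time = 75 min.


rate = (V_pre − V_post) / (t_min/60)
rate = (36.4 − 32.8) / (75/60)

2.8800 L/hr


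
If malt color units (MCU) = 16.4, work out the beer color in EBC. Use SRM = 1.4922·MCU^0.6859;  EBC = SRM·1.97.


SRM = 1.4922·16.4^0.6859 = 10.1646
EBC = 10.1646·1.97

20.0242 EBC


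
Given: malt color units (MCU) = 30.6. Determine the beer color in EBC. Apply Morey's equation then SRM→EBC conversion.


SRM = 1.4922·MCU^0.6859;  EBC = SRM·1.97
SRM = 1.4922·30.6^0.6859 = 15.5913
EBC = 15.5913·1.97

30.7149 EBC


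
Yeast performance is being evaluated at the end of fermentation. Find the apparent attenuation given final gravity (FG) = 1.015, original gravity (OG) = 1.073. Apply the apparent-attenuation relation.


AA = (OG − FG)/(OG − 1) · 100
AA = (1.073 − 1.015)/(1.073 − 1) · 100

79.4521 %


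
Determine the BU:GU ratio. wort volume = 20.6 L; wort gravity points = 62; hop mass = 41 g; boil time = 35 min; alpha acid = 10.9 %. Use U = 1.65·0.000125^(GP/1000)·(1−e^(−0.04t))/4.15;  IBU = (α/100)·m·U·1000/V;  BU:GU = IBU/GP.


U = 1.65·0.000125^(62/1000)·(1−e^(−0.04·35))/4.15 = 0.1716
IBU = (10.9/100)·41·0.1716·1000/20.6 = 37.2233
BU:GU = 37.2233/62

0.6004
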